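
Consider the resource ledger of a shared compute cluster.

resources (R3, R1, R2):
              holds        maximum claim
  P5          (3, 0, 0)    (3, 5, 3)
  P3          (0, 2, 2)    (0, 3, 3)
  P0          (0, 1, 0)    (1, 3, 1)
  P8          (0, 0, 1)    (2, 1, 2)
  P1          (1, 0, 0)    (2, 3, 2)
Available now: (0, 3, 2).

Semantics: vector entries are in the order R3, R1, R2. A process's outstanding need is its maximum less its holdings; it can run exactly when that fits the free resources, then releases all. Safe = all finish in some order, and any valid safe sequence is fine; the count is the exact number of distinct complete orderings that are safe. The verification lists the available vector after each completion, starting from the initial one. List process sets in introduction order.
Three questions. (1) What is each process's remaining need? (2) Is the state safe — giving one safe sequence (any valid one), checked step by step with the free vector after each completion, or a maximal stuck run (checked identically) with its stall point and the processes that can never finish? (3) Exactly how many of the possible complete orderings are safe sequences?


(1) Outstanding need per process (order R3, R1, R2):
  P5: (0, 5, 3)
  P3: (0, 1, 1)
  P0: (1, 2, 1)
  P8: (2, 1, 1)
  P1: (1, 3, 2)
(2) SAFE — a valid safe sequence is P3, P5, P0, P8, P1.
Key observation: the order's first zero-slack moment is P5 ((0, 5, 3) needed, (0, 5, 4) free — a requested resource with nothing to spare).
Verifying each step:
  pool = (0, 3, 2)
  P3 needs (0, 1, 1) <= (0, 3, 2) -> finishes; pool += (0, 2, 2) = (0, 5, 4)
  P5 needs (0, 5, 3) <= (0, 5, 4) -> finishes; pool += (3, 0, 0) = (3, 5, 4)
  P0 needs (1, 2, 1) <= (3, 5, 4) -> finishes; pool += (0, 1, 0) = (3, 6, 4)
  P8 needs (2, 1, 1) <= (3, 6, 4) -> finishes; pool += (0, 0, 1) = (3, 6, 5)
  P1 needs (1, 3, 2) <= (3, 6, 5) -> finishes; pool += (1, 0, 0) = (4, 6, 5)
(3) Exactly 6 of the possible complete orderings are safe sequences.


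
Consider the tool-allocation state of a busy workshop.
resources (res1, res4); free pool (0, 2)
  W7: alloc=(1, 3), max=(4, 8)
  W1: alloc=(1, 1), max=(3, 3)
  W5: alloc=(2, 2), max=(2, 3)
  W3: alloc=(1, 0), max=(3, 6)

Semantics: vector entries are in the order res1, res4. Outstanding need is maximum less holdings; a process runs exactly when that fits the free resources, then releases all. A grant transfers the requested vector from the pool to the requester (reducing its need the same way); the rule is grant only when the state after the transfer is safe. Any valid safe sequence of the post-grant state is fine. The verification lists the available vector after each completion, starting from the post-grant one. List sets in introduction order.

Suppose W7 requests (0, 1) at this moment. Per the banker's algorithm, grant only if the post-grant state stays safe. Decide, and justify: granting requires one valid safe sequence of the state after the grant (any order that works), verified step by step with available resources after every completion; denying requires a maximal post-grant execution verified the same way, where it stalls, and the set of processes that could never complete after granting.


GRANT: granting preserves safety; a valid post-grant sequence is W5, W1, W7, W3.
Key observation: the grant leaves (0, 1) free — enough for W5, whose release restarts the cascade.
Step-by-step check of the post-grant state:
  pool = (0, 1)
  W5: need (0, 1) fits (0, 1); releases (2, 2), pool now (2, 3)
  W1: need (2, 2) fits (2, 3); releases (1, 1), pool now (3, 4)
  W7: need (3, 4) fits (3, 4); releases (1, 4), pool now (4, 8)
  W3: need (2, 6) fits (4, 8); releases (1, 0), pool now (5, 8)


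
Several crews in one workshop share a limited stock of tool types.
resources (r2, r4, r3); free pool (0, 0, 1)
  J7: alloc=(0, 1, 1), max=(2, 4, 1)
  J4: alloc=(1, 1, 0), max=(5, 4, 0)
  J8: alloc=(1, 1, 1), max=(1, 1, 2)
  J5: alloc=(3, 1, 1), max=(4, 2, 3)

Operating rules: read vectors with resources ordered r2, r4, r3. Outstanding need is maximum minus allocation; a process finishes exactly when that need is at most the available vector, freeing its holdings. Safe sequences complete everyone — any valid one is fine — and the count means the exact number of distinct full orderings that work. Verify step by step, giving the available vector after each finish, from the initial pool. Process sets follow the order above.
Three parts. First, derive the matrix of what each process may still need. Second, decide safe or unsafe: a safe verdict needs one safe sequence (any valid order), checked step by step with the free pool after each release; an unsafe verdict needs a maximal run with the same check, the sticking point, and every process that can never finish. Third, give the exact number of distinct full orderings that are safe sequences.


(1) Remaining need (order r2, r4, r3):
  J7: (2, 3, 0)
  J4: (4, 3, 0)
  J8: (0, 0, 1)
  J5: (1, 1, 2)
(2) UNSAFE.
Key observation: J8, J5 can finish, but then (4, 2, 3) is all there is, and the blocked group's r4 demands exceed it.
The run J8, J5 cannot be extended any further. Verifying each step:
  pool = (0, 0, 1)
  run J8 (needs (0, 0, 1), free (0, 0, 1)); after release of (1, 1, 1) the pool is (1, 1, 2)
  run J5 (needs (1, 1, 2), free (1, 1, 2)); after release of (3, 1, 1) the pool is (4, 2, 3)
  blocked: J7 wants (2, 3, 0), pool (4, 2, 3) — not enough r4
  blocked: J4 wants (4, 3, 0), pool (4, 2, 3) — not enough r4
Never able to finish: J7 and J4.
(3) The exact count: 0 of the possible complete orderings are safe sequences.


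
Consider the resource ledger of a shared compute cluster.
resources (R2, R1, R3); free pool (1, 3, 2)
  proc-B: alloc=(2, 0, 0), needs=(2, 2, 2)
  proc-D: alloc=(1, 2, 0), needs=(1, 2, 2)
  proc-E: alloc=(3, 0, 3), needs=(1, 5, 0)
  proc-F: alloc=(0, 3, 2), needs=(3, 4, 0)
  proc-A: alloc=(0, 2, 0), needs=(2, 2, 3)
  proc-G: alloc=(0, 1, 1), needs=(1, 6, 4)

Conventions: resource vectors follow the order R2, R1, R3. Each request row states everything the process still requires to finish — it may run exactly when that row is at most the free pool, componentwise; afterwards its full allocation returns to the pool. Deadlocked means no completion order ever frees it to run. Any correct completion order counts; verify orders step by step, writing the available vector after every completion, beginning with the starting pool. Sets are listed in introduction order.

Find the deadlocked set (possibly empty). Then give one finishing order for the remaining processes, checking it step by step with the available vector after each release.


No process is deadlocked.
Key observation: proc-D leads a chain of completions in which each release enables another process.
One completion order for the rest: proc-D, proc-E, proc-A, proc-G, proc-B, proc-F. Walking it through:
  pool = (1, 3, 2)
  run proc-D (needs (1, 2, 2), free (1, 3, 2)); after release of (1, 2, 0) the pool is (2, 5, 2)
  run proc-E (needs (1, 5, 0), free (2, 5, 2)); after release of (3, 0, 3) the pool is (5, 5, 5)
  run proc-A (needs (2, 2, 3), free (5, 5, 5)); after release of (0, 2, 0) the pool is (5, 7, 5)
  run proc-G (needs (1, 6, 4), free (5, 7, 5)); after release of (0, 1, 1) the pool is (5, 8, 6)
  run proc-B (needs (2, 2, 2), free (5, 8, 6)); after release of (2, 0, 0) the pool is (7, 8, 6)
  run proc-F (needs (3, 4, 0), free (7, 8, 6)); after release of (0, 3, 2) the pool is (7, 11, 8)


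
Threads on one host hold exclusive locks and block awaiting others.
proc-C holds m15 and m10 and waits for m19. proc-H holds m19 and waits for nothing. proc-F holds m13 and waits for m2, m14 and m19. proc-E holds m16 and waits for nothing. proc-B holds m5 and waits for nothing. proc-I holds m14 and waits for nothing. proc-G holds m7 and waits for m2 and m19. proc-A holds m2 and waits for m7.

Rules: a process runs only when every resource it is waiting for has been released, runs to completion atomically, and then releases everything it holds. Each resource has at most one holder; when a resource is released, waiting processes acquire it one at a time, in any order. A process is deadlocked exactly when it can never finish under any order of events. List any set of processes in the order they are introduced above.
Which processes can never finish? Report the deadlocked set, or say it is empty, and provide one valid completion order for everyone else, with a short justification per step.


The deadlocked set is proc-F, proc-G and proc-A.
Key observation: proc-A -> proc-G -> proc-A is a circular wait — nothing in it can go first; proc-F waits into the deadlock from upstream.
The rest can finish in the order proc-B, proc-H, proc-C, proc-E, proc-I.
Step-by-step check:
  proc-B: no waits; runs immediately, freeing m5
  proc-H: no waits; runs immediately, freeing m19
  proc-C: everything it awaited (m19) is free; runs, freeing m15 and m10
  proc-E: no waits; runs immediately, freeing m16
  proc-I: no waits; runs immediately, freeing m14


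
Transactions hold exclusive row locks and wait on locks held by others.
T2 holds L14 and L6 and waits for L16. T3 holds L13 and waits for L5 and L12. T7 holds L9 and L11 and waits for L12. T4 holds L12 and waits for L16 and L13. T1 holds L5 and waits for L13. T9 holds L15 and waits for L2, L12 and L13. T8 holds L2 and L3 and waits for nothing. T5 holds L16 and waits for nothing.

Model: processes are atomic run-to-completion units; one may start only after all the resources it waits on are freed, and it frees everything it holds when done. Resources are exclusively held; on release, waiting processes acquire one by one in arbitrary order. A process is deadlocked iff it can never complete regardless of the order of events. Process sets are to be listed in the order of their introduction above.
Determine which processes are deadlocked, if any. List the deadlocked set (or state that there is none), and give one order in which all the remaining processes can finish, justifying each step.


Deadlocked set: T3, T7, T4, T1 and T9.
Key observation: T3 -> T4 -> T3 is a circular wait — nothing in it can go first; T1 is caught in further circular waits and T7 and T9 wait into the deadlock from upstream.
A valid finishing order for the others: T8, T5, T2.
Check, step by step:
  T8 waits on nothing -> runs at once and releases L2 and L3
  T5 waits on nothing -> runs at once and releases L16
  T2 waits on L16 — all released -> runs and releases L14 and L6


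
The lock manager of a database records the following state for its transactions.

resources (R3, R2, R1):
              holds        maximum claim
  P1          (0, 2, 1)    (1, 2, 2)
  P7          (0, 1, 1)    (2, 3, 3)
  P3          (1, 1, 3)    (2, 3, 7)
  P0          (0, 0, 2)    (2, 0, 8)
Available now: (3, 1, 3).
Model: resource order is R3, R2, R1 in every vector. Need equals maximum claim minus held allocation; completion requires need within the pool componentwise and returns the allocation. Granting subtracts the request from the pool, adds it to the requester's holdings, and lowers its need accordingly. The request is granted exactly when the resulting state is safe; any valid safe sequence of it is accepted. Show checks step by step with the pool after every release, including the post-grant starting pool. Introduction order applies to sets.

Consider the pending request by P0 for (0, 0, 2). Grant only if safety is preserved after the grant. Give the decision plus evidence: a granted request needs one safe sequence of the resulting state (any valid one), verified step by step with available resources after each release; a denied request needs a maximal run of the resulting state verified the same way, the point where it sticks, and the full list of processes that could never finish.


DENY: after the grant no complete ordering would exist.
Key observation: after P1, P7 complete, (3, 4, 3) is the best the pool ever gets, yet each leftover process wants more R1.
On the post-grant state, P1, P7 is a maximal run — nothing extends it. Check, step by step:
  pool = (3, 1, 1)
  P1 needs (1, 0, 1) <= (3, 1, 1) -> finishes; pool += (0, 2, 1) = (3, 3, 2)
  P7 needs (2, 2, 2) <= (3, 3, 2) -> finishes; pool += (0, 1, 1) = (3, 4, 3)
  P3 still needs (1, 2, 4) but only (3, 4, 3) is free — short on R1
  P0 still needs (2, 0, 4) but only (3, 4, 3) is free — short on R1
Post-grant, the permanently blocked set is P3 and P0.


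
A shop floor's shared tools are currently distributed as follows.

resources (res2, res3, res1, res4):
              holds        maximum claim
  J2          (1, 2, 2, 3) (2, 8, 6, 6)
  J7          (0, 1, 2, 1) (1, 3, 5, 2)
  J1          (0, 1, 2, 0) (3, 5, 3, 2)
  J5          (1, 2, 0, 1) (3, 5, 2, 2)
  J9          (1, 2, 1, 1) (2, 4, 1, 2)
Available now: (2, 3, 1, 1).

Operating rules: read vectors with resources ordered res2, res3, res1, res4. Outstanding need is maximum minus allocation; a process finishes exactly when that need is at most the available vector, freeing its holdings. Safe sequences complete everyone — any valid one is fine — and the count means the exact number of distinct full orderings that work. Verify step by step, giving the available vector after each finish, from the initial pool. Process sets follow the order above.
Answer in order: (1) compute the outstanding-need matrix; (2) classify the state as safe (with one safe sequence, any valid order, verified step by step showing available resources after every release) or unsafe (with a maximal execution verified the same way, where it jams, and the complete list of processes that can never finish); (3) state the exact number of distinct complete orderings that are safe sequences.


(1) Need matrix, components ordered res2, res3, res1, res4:
  J2: (1, 6, 4, 3)
  J7: (1, 2, 3, 1)
  J1: (3, 4, 1, 2)
  J5: (2, 3, 2, 1)
  J9: (1, 2, 0, 1)
(2) SAFE. One safe sequence: J9, J5, J1, J7, J2.
Key observation: J9 marks the first exact bind of the order: its need (1, 2, 0, 1) fits the free (2, 3, 1, 1) with zero slack on a requested resource.
Verifying each step:
  pool = (2, 3, 1, 1)
  J9: need (1, 2, 0, 1) fits (2, 3, 1, 1); releases (1, 2, 1, 1), pool now (3, 5, 2, 2)
  J5: need (2, 3, 2, 1) fits (3, 5, 2, 2); releases (1, 2, 0, 1), pool now (4, 7, 2, 3)
  J1: need (3, 4, 1, 2) fits (4, 7, 2, 3); releases (0, 1, 2, 0), pool now (4, 8, 4, 3)
  J7: need (1, 2, 3, 1) fits (4, 8, 4, 3); releases (0, 1, 2, 1), pool now (4, 9, 6, 4)
  J2: need (1, 6, 4, 3) fits (4, 9, 6, 4); releases (1, 2, 2, 3), pool now (5, 11, 8, 7)
(3) The exact count: 6 of the possible complete orderings are safe sequences.


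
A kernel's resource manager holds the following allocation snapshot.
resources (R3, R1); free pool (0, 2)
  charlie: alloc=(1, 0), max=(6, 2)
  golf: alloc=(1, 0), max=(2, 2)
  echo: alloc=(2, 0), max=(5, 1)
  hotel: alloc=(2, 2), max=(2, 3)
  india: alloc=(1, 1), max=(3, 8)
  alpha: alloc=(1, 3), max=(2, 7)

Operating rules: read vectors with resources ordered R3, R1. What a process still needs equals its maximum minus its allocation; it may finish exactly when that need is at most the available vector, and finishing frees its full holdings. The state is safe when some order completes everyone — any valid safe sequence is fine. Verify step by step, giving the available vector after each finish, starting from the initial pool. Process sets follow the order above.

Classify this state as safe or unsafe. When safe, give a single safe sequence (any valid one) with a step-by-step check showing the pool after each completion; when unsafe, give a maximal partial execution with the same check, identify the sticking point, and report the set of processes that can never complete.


SAFE, for example via the order hotel, golf, alpha, echo, india, charlie.
Key observation: alpha is the earliest step where a requested resource binds exactly: need (1, 4), pool (3, 4) at its turn.
Verifying each step:
  pool = (0, 2)
  hotel needs (0, 1) <= (0, 2) -> finishes; pool += (2, 2) = (2, 4)
  golf needs (1, 2) <= (2, 4) -> finishes; pool += (1, 0) = (3, 4)
  alpha needs (1, 4) <= (3, 4) -> finishes; pool += (1, 3) = (4, 7)
  echo needs (3, 1) <= (4, 7) -> finishes; pool += (2, 0) = (6, 7)
  india needs (2, 7) <= (6, 7) -> finishes; pool += (1, 1) = (7, 8)
  charlie needs (5, 2) <= (7, 8) -> finishes; pool += (1, 0) = (8, 8)


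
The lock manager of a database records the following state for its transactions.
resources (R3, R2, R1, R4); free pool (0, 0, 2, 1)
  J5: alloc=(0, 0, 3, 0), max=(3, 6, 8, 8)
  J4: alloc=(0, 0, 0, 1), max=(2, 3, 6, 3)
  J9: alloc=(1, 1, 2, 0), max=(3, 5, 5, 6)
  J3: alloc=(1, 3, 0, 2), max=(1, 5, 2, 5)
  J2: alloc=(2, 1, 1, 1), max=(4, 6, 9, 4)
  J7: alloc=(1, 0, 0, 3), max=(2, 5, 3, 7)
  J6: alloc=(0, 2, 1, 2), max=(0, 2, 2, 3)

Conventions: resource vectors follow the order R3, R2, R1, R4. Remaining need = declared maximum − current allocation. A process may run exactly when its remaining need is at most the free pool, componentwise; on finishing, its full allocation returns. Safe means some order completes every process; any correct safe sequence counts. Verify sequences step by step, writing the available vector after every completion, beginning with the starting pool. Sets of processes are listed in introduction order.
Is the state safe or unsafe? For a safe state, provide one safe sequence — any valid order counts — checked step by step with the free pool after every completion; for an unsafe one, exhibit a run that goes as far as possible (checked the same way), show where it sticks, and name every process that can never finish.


The state is SAFE; one workable sequence: J6, J3, J7, J9, J5, J2, J4.
Key observation: J6 marks the first exact bind of the order: its need (0, 0, 1, 1) fits the free (0, 0, 2, 1) with zero slack on a requested resource.
Check, step by step:
  pool = (0, 0, 2, 1)
  J6: need (0, 0, 1, 1) fits (0, 0, 2, 1); releases (0, 2, 1, 2), pool now (0, 2, 3, 3)
  J3: need (0, 2, 2, 3) fits (0, 2, 3, 3); releases (1, 3, 0, 2), pool now (1, 5, 3, 5)
  J7: need (1, 5, 3, 4) fits (1, 5, 3, 5); releases (1, 0, 0, 3), pool now (2, 5, 3, 8)
  J9: need (2, 4, 3, 6) fits (2, 5, 3, 8); releases (1, 1, 2, 0), pool now (3, 6, 5, 8)
  J5: need (3, 6, 5, 8) fits (3, 6, 5, 8); releases (0, 0, 3, 0), pool now (3, 6, 8, 8)
  J2: need (2, 5, 8, 3) fits (3, 6, 8, 8); releases (2, 1, 1, 1), pool now (5, 7, 9, 9)
  J4: need (2, 3, 6, 2) fits (5, 7, 9, 9); releases (0, 0, 0, 1), pool now (5, 7, 9, 10)


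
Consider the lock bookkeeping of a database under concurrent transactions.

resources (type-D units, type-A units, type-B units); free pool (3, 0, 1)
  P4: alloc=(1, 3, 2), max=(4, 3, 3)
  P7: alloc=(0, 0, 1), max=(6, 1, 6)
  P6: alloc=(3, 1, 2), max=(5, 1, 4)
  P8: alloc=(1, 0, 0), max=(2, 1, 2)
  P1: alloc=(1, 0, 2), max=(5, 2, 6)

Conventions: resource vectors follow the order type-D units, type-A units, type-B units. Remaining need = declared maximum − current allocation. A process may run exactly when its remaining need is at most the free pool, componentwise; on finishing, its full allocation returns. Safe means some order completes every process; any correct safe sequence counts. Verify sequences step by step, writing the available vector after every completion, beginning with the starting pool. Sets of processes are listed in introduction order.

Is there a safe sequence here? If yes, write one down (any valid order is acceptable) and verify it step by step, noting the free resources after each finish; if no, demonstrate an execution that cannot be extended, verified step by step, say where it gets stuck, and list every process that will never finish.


The state is SAFE; one workable sequence: P4, P6, P8, P1, P7.
Key observation: reading the order forward, P4 is the first process whose need (3, 0, 1) meets the free pool (3, 0, 1) exactly on a resource it requests.
Check, step by step:
  pool = (3, 0, 1)
  P4: need (3, 0, 1) fits (3, 0, 1); releases (1, 3, 2), pool now (4, 3, 3)
  P6: need (2, 0, 2) fits (4, 3, 3); releases (3, 1, 2), pool now (7, 4, 5)
  P8: need (1, 1, 2) fits (7, 4, 5); releases (1, 0, 0), pool now (8, 4, 5)
  P1: need (4, 2, 4) fits (8, 4, 5); releases (1, 0, 2), pool now (9, 4, 7)
  P7: need (6, 1, 5) fits (9, 4, 7); releases (0, 0, 1), pool now (9, 4, 8)


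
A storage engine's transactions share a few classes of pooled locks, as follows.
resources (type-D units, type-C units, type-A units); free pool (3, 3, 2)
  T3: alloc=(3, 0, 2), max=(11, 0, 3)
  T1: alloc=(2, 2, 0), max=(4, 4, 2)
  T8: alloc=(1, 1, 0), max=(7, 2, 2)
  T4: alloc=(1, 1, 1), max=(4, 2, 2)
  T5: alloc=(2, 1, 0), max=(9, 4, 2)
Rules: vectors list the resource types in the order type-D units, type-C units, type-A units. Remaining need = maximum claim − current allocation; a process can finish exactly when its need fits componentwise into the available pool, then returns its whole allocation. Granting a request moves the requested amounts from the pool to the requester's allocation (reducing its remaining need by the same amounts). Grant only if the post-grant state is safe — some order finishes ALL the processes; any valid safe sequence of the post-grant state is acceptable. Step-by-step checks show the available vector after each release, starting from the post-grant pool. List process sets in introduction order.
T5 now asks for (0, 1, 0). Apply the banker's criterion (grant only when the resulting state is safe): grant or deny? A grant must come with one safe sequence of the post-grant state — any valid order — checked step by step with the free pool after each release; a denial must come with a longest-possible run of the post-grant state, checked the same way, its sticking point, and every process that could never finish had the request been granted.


GRANT — the state after the grant stays safe, e.g. via T1, T4, T8, T5, T3.
Key observation: post-grant, (3, 2, 2) remains, and an order beginning with T1 completes everyone.
Step-by-step check of the post-grant state:
  pool = (3, 2, 2)
  T1 needs (2, 2, 2) <= (3, 2, 2) -> finishes; pool += (2, 2, 0) = (5, 4, 2)
  T4 needs (3, 1, 1) <= (5, 4, 2) -> finishes; pool += (1, 1, 1) = (6, 5, 3)
  T8 needs (6, 1, 2) <= (6, 5, 3) -> finishes; pool += (1, 1, 0) = (7, 6, 3)
  T5 needs (7, 2, 2) <= (7, 6, 3) -> finishes; pool += (2, 2, 0) = (9, 8, 3)
  T3 needs (8, 0, 1) <= (9, 8, 3) -> finishes; pool += (3, 0, 2) = (12, 8, 5)


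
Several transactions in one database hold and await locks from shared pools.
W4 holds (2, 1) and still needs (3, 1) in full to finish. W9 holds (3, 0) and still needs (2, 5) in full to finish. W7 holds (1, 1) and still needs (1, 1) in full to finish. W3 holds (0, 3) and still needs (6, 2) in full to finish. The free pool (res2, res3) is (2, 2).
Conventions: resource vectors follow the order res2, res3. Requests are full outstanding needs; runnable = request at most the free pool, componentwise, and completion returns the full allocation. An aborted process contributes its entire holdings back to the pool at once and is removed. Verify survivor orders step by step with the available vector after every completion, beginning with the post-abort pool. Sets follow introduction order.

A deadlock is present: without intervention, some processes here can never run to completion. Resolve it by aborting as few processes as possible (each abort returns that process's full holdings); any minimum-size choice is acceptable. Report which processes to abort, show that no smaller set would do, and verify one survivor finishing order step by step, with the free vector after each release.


Minimum abort set: W3.
Key observation: W9 had no path to completion before; after the abort of W3 ((0, 3) returned), step 1 is where it fits.
Why nothing smaller works: aborting no one leaves the state deadlocked as given.
The survivors complete as W9, W4, W7. Step-by-step check (starting from the post-abort pool):
  pool = (2, 5)
  W9 needs (2, 5) <= (2, 5) -> finishes; pool += (3, 0) = (5, 5)
  W4 needs (3, 1) <= (5, 5) -> finishes; pool += (2, 1) = (7, 6)
  W7 needs (1, 1) <= (7, 6) -> finishes; pool += (1, 1) = (8, 7)


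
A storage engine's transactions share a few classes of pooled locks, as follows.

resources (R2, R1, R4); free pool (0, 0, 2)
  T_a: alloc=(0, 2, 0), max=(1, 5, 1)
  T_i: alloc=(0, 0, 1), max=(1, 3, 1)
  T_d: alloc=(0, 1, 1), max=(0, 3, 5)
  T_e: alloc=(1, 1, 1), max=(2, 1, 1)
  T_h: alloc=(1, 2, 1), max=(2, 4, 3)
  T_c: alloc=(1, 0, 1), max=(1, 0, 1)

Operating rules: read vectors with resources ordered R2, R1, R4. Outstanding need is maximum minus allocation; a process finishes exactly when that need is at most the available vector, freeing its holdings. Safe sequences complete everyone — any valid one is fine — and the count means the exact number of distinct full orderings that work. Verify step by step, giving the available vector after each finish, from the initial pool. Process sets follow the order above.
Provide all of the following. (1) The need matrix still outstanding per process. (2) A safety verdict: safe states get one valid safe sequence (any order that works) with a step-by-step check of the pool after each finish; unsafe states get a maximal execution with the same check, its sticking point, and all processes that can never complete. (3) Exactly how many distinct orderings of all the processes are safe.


(1) Need matrix, components ordered R2, R1, R4:
  T_a: (1, 3, 1)
  T_i: (1, 3, 0)
  T_d: (0, 2, 4)
  T_e: (1, 0, 0)
  T_h: (1, 2, 2)
  T_c: (0, 0, 0)
(2) The state is UNSAFE.
Key observation: the pool after T_c, T_e is (2, 1, 4); every surviving request exceeds it in R1, so progress ends there.
The run T_c, T_e cannot be extended any further. Walking it through:
  pool = (0, 0, 2)
  T_c needs (0, 0, 0) <= (0, 0, 2) -> finishes; pool += (1, 0, 1) = (1, 0, 3)
  T_e needs (1, 0, 0) <= (1, 0, 3) -> finishes; pool += (1, 1, 1) = (2, 1, 4)
  blocked: T_a wants (1, 3, 1), pool (2, 1, 4) — not enough R1
  blocked: T_i wants (1, 3, 0), pool (2, 1, 4) — not enough R1
  blocked: T_d wants (0, 2, 4), pool (2, 1, 4) — not enough R1
  blocked: T_h wants (1, 2, 2), pool (2, 1, 4) — not enough R1
Processes that can never finish: T_a, T_i, T_d and T_h.
(3) The exact count: 0 of the possible complete orderings are safe sequences.


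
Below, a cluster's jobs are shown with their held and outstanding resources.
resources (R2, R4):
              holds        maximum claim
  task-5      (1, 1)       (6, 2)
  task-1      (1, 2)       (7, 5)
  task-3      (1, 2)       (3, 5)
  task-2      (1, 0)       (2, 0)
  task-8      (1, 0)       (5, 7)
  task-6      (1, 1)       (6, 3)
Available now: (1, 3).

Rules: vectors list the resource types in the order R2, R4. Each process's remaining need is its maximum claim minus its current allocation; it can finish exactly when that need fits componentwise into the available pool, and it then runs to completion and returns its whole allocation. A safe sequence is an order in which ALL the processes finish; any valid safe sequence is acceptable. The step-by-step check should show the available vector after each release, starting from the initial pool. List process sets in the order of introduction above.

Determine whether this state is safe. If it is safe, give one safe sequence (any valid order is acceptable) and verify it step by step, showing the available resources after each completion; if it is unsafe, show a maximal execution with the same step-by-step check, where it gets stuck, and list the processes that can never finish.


The state is UNSAFE.
Key observation: the wall is R2: completing task-2, task-3 brings the pool only to (3, 5), and all the rest need more.
A maximal execution: task-2, task-3 — then nothing else fits. Verifying each step:
  pool = (1, 3)
  task-2 needs (1, 0) <= (1, 3) -> finishes; pool += (1, 0) = (2, 3)
  task-3 needs (2, 3) <= (2, 3) -> finishes; pool += (1, 2) = (3, 5)
  task-5 cannot run: need (5, 1) vs free (3, 5) (insufficient R2)
  task-1 cannot run: need (6, 3) vs free (3, 5) (insufficient R2)
  task-8 cannot run: need (4, 7) vs free (3, 5) (insufficient R2 and R4)
  task-6 cannot run: need (5, 2) vs free (3, 5) (insufficient R2)
Never able to finish: task-5, task-1, task-8 and task-6.


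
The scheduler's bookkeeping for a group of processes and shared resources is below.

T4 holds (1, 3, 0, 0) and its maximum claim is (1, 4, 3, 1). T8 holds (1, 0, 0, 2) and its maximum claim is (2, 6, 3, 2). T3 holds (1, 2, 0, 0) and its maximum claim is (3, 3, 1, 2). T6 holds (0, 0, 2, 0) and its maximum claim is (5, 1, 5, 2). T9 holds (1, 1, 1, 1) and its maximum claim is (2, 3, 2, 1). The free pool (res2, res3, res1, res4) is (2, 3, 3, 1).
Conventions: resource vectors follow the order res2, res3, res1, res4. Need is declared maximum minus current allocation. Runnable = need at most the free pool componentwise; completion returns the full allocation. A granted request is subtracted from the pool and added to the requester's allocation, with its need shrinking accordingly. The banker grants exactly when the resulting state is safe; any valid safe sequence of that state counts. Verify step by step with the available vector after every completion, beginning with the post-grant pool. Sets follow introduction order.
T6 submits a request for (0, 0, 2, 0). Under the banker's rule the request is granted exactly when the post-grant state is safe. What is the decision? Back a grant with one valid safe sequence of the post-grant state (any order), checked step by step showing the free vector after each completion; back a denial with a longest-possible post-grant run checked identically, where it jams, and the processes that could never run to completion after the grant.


DENY. Granting would leave the state unsafe.
Key observation: after T9, T3 the pool peaks at (4, 6, 2, 2), and each blocked process is short somewhere: T4 on res1; T8 on res1; T6 on res2.
Pretend the grant happened; the run T9, T3 goes as far as possible. Step-by-step check:
  pool = (2, 3, 1, 1)
  T9: need (1, 2, 1, 0) fits (2, 3, 1, 1); releases (1, 1, 1, 1), pool now (3, 4, 2, 2)
  T3: need (2, 1, 1, 2) fits (3, 4, 2, 2); releases (1, 2, 0, 0), pool now (4, 6, 2, 2)
  T4 cannot run: need (0, 1, 3, 1) vs free (4, 6, 2, 2) (insufficient res1)
  T8 cannot run: need (1, 6, 3, 0) vs free (4, 6, 2, 2) (insufficient res1)
  T6 cannot run: need (5, 1, 1, 2) vs free (4, 6, 2, 2) (insufficient res2)
Post-grant, the permanently blocked set is T4, T8 and T6.


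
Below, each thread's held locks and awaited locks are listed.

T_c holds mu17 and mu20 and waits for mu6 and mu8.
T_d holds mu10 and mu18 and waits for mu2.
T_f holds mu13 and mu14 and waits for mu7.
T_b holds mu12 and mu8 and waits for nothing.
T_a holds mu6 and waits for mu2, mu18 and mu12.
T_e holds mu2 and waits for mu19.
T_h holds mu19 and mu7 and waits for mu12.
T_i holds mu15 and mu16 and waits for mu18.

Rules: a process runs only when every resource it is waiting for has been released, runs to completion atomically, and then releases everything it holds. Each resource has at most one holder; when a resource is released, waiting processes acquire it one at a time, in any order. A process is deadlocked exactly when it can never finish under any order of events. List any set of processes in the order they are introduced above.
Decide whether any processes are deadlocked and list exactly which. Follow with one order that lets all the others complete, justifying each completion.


No process is deadlocked.
Key observation: the wait relation is loop-free; peeling off processes with no waits unwinds the whole state.
A valid finishing order for the others: T_b, T_h, T_e, T_d, T_a, T_c, T_i, T_f.
Check, step by step:
  run T_b (it waits on nothing); releases mu12 and mu8
  run T_h (all its waits — mu12 — are resolved); releases mu19 and mu7
  run T_e (all its waits — mu19 — are resolved); releases mu2
  run T_d (all its waits — mu2 — are resolved); releases mu10 and mu18
  run T_a (all its waits — mu2, mu18 and mu12 — are resolved); releases mu6
  run T_c (all its waits — mu6 and mu8 — are resolved); releases mu17 and mu20
  run T_i (all its waits — mu18 — are resolved); releases mu15 and mu16
  run T_f (all its waits — mu7 — are resolved); releases mu13 and mu14


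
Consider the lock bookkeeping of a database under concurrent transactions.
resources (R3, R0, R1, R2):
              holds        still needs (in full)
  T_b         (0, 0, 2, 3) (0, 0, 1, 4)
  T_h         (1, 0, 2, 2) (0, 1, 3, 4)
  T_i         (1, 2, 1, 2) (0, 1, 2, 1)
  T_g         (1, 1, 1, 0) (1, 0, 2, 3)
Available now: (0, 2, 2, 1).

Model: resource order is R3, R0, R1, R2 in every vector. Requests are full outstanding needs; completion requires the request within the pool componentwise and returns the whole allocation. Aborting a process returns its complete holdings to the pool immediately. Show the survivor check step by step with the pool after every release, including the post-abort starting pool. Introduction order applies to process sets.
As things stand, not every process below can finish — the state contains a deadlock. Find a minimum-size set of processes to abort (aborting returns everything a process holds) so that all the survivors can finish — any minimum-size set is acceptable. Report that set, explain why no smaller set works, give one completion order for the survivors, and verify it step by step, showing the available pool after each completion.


Minimum abort set: T_b.
Key observation: aborting T_b returns (0, 0, 2, 3), and T_h — hopeless before — runs at step 3 with the returned capacity in the pool.
Why nothing smaller works: aborting no one leaves the state deadlocked as given.
One survivor order: T_i, T_g, T_h. Check, step by step (post-abort pool first):
  pool = (0, 2, 4, 4)
  T_i: need (0, 1, 2, 1) fits (0, 2, 4, 4); releases (1, 2, 1, 2), pool now (1, 4, 5, 6)
  T_g: need (1, 0, 2, 3) fits (1, 4, 5, 6); releases (1, 1, 1, 0), pool now (2, 5, 6, 6)
  T_h: need (0, 1, 3, 4) fits (2, 5, 6, 6); releases (1, 0, 2, 2), pool now (3, 5, 8, 8)


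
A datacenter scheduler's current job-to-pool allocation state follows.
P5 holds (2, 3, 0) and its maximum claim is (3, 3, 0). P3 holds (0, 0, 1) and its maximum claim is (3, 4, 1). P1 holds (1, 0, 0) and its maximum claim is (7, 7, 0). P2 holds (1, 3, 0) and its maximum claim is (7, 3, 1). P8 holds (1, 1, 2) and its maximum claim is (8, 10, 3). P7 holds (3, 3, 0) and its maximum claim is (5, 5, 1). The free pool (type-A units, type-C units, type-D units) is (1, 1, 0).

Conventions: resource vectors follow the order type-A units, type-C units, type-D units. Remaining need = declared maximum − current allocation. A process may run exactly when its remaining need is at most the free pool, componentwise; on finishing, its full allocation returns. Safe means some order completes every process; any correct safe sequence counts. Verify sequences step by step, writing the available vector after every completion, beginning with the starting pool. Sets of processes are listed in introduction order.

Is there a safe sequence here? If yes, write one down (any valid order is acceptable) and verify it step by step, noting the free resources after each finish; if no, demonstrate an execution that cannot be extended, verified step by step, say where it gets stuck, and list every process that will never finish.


SAFE — a valid safe sequence is P5, P3, P7, P1, P2, P8.
Key observation: P5 is the earliest step where a requested resource binds exactly: need (1, 0, 0), pool (1, 1, 0) at its turn.
Walking it through:
  pool = (1, 1, 0)
  run P5 (needs (1, 0, 0), free (1, 1, 0)); after release of (2, 3, 0) the pool is (3, 4, 0)
  run P3 (needs (3, 4, 0), free (3, 4, 0)); after release of (0, 0, 1) the pool is (3, 4, 1)
  run P7 (needs (2, 2, 1), free (3, 4, 1)); after release of (3, 3, 0) the pool is (6, 7, 1)
  run P1 (needs (6, 7, 0), free (6, 7, 1)); after release of (1, 0, 0) the pool is (7, 7, 1)
  run P2 (needs (6, 0, 1), free (7, 7, 1)); after release of (1, 3, 0) the pool is (8, 10, 1)
  run P8 (needs (7, 9, 1), free (8, 10, 1)); after release of (1, 1, 2) the pool is (9, 11, 3)


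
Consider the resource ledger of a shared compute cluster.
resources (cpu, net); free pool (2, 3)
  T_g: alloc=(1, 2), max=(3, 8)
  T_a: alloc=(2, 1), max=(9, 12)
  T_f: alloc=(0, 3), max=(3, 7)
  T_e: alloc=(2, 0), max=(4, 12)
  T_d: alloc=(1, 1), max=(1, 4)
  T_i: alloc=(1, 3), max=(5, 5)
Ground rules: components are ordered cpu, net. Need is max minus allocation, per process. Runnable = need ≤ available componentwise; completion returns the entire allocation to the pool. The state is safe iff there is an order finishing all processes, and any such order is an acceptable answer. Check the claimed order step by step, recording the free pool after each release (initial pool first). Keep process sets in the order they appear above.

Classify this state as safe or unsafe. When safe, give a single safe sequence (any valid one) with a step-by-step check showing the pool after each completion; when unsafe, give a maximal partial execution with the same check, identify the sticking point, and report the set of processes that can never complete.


The state is SAFE; one workable sequence: T_d, T_f, T_g, T_i, T_e, T_a.
Key observation: T_d is the earliest step where a requested resource binds exactly: need (0, 3), pool (2, 3) at its turn.
Verifying each step:
  pool = (2, 3)
  run T_d (needs (0, 3), free (2, 3)); after release of (1, 1) the pool is (3, 4)
  run T_f (needs (3, 4), free (3, 4)); after release of (0, 3) the pool is (3, 7)
  run T_g (needs (2, 6), free (3, 7)); after release of (1, 2) the pool is (4, 9)
  run T_i (needs (4, 2), free (4, 9)); after release of (1, 3) the pool is (5, 12)
  run T_e (needs (2, 12), free (5, 12)); after release of (2, 0) the pool is (7, 12)
  run T_a (needs (7, 11), free (7, 12)); after release of (2, 1) the pool is (9, 13)


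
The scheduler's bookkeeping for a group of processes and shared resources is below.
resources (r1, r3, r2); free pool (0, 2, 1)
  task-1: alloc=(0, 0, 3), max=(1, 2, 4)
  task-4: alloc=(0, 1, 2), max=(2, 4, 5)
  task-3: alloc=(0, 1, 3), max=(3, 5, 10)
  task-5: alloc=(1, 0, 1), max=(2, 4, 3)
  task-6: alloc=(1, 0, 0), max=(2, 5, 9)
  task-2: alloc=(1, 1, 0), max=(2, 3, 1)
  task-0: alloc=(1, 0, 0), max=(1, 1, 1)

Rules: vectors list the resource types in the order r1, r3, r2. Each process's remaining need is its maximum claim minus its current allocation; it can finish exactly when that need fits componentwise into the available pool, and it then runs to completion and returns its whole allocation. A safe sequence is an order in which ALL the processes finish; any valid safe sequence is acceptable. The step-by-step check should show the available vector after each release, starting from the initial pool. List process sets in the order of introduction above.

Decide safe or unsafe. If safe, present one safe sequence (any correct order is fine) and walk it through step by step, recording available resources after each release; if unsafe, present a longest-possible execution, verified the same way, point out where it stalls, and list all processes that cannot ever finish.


The state is SAFE; one workable sequence: task-0, task-1, task-2, task-4, task-5, task-3, task-6.
Key observation: the order's first zero-slack moment is task-0 ((0, 1, 1) needed, (0, 2, 1) free — a requested resource with nothing to spare).
Check, step by step:
  pool = (0, 2, 1)
  task-0: need (0, 1, 1) fits (0, 2, 1); releases (1, 0, 0), pool now (1, 2, 1)
  task-1: need (1, 2, 1) fits (1, 2, 1); releases (0, 0, 3), pool now (1, 2, 4)
  task-2: need (1, 2, 1) fits (1, 2, 4); releases (1, 1, 0), pool now (2, 3, 4)
  task-4: need (2, 3, 3) fits (2, 3, 4); releases (0, 1, 2), pool now (2, 4, 6)
  task-5: need (1, 4, 2) fits (2, 4, 6); releases (1, 0, 1), pool now (3, 4, 7)
  task-3: need (3, 4, 7) fits (3, 4, 7); releases (0, 1, 3), pool now (3, 5, 10)
  task-6: need (1, 5, 9) fits (3, 5, 10); releases (1, 0, 0), pool now (4, 5, 10)


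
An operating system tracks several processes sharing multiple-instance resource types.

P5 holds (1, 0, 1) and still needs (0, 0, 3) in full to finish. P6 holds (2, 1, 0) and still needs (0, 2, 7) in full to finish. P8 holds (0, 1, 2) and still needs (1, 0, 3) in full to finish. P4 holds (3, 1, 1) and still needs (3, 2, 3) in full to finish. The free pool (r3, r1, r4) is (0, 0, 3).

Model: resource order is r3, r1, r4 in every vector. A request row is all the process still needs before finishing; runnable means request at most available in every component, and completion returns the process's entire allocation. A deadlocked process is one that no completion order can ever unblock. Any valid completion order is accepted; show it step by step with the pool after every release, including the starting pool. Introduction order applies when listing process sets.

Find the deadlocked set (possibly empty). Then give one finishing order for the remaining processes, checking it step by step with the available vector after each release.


Deadlocked set: P6 and P4.
Key observation: the pool after P5, P8 is (1, 1, 6); every surviving request exceeds it in r1, so progress ends there.
One completion order for the rest: P5, P8. Verifying each step:
  pool = (0, 0, 3)
  run P5 (needs (0, 0, 3), free (0, 0, 3)); after release of (1, 0, 1) the pool is (1, 0, 4)
  run P8 (needs (1, 0, 3), free (1, 0, 4)); after release of (0, 1, 2) the pool is (1, 1, 6)
The blocked processes can never fit:
  blocked: P6 wants (0, 2, 7), pool (1, 1, 6) — not enough r1 and r4
  blocked: P4 wants (3, 2, 3), pool (1, 1, 6) — not enough r3 and r1
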